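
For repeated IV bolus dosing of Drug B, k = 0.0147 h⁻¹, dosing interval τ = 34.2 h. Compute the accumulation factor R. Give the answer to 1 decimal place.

e^(−kτ) = e^(−0.01470 × 34.2) = 0.6049
Accumulation ratio R = 1 / (1 − e^(−kτ)) = 1 / (1 − 0.6049) = 2.531

2.5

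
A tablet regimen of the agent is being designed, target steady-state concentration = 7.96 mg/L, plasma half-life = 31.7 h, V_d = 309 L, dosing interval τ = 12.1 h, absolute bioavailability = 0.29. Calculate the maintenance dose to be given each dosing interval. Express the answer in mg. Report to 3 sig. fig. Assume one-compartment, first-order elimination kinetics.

2240 mg

k = ln2 / t½ = 0.693147 / 31.7 = 0.02187 h⁻¹
CL = k × Vd = 0.02187 × 309 = 6.758 L/h
At steady state, F × (Dose/τ) = Css × CL.
Dose = Css × CL × τ / F = 7.96 × 6.758 × 12.1 / 0.29 = 2244 mg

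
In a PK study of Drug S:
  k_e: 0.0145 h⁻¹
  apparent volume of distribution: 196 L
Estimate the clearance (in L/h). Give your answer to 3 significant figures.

CL = k × Vd = 0.0145 × 196 = 2.842 L/h

2.84 L/h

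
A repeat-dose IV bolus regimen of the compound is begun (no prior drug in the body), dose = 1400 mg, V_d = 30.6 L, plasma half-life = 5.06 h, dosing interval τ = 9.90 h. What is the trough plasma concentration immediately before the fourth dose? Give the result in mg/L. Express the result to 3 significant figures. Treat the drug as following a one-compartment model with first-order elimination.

15.6 mg/L

C₀ per dose = Dose / Vd = 1400 / 30.6 = 45.75 mg/L
k = ln2 / t½ = 0.693147 / 5.06 = 0.1370 h⁻¹
Fraction remaining after one interval: r = e^(−kτ) = e^(−0.1370 × 9.90) = 0.2576
Before dose 4, 3 doses have been given (aged 1τ, 2τ, 3τ).
C_trough = C₀ × (r + r² + … + r^3) = C₀ × r(1−r^3)/(1−r)
        = 45.75 × 0.2576 × (1 − 0.01709) / (1 − 0.2576) = 15.60 mg/L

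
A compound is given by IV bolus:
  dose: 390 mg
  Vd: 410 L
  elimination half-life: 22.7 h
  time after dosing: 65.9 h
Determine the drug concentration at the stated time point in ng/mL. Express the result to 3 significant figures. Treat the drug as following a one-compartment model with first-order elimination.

127 ng/mL

C₀ = Dose / Vd = 390.0 / 410 = 0.9512 mg/L
k = ln2 / t½ = 0.693147 / 22.7 = 0.03054 h⁻¹
C = C₀ · e^(−k·t) = 0.9512 × e^(−0.03054 × 65.9)
  = 0.9512 × 0.1336 = 0.1271 mg/L
Convert: 0.1271 mg/L × 1000 = 127.1 ng/mL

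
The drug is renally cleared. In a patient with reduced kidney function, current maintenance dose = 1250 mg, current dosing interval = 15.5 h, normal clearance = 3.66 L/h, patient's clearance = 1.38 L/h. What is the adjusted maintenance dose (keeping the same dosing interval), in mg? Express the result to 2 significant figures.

To keep the same average steady-state level, dosing rate must scale with clearance.
CL ratio = 1.38 / 3.66 = 0.3770
New dose (same interval) = 1250 × 0.3770 = 471.3 mg

470 mg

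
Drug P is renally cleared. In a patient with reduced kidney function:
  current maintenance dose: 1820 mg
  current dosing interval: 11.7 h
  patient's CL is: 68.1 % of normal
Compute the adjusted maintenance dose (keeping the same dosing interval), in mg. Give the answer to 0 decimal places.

1239 mg

To keep the same average steady-state level, dosing rate must scale with clearance.
CL ratio = 68.1 / 100 = 0.6810
New dose (same interval) = 1820 × 0.6810 = 1239 mg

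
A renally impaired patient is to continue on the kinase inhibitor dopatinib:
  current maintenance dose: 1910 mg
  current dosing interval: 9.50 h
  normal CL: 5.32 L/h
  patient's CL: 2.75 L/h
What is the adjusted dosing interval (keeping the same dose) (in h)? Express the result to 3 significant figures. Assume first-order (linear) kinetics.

18.4 h

To keep the same average steady-state level, dosing rate must scale with clearance.
CL ratio = 2.75 / 5.32 = 0.5169
New interval (same dose) = 9.50 / 0.5169 = 18.38 h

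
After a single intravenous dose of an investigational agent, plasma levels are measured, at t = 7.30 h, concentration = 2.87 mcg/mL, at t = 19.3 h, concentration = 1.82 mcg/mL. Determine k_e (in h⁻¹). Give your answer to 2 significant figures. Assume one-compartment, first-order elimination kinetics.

k = ln(C₁/C₂) / (t₂ − t₁) = ln(2.87/1.82) / (19.3 − 7.30)
  = 0.4555 / 12.00 = 0.03796 h⁻¹

0.038 h⁻¹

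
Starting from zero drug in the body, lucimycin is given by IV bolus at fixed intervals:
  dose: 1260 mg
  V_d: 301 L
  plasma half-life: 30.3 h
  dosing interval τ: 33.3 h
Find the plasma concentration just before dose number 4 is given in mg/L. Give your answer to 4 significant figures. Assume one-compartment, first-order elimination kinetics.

C₀ per dose = Dose / Vd = 1260 / 301 = 4.186 mg/L
k = ln2 / t½ = 0.693147 / 30.3 = 0.02288 h⁻¹
Fraction remaining after one interval: r = e^(−kτ) = e^(−0.02288 × 33.3) = 0.4668
Before dose 4, 3 doses have been given (aged 1τ, 2τ, 3τ).
C_trough = C₀ × (r + r² + … + r^3) = C₀ × r(1−r^3)/(1−r)
        = 4.186 × 0.4668 × (1 − 0.1017) / (1 − 0.4668) = 3.292 mg/L

3.292 mg/L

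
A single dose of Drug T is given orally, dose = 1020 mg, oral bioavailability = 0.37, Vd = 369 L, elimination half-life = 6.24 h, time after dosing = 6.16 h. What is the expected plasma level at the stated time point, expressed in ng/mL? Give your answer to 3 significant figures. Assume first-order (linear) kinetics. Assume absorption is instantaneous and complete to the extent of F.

516 ng/mL

Amount reaching circulation = F × Dose = 0.37 × 1020 = 377.4 mg
C₀ = F·Dose / Vd = 377.4 / 369 = 1.023 mg/L
k = ln2 / t½ = 0.693147 / 6.24 = 0.1111 h⁻¹
C = C₀ · e^(−k·t) = 1.023 × e^(−0.1111 × 6.16)
  = 1.023 × 0.5044 = 0.5160 mg/L
Convert: 0.5160 mg/L × 1000 = 516.0 ng/mL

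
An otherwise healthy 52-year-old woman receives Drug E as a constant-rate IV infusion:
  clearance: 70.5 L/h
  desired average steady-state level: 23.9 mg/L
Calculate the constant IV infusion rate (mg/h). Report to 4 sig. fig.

1685 mg/h

At steady state, infusion rate R₀ = Css × CL = 23.9 × 70.50 = 1685 mg/h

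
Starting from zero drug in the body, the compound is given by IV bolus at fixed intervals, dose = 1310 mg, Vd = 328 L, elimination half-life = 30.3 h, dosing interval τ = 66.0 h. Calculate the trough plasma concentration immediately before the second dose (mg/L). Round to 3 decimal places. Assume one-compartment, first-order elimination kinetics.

0.882 mg/L

C₀ per dose = Dose / Vd = 1310 / 328 = 3.994 mg/L
k = ln2 / t½ = 0.693147 / 30.3 = 0.02288 h⁻¹
Fraction remaining after one interval: r = e^(−kτ) = e^(−0.02288 × 66.0) = 0.2209
Before dose 2, 1 dose has been given (aged 1τ).
C_trough = C₀ × r = 3.994 × 0.2209 = 0.8823 mg/L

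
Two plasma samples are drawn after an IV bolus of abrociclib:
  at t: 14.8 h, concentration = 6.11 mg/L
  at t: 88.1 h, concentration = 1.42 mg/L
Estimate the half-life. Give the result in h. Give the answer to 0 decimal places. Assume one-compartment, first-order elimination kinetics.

35 h

k = ln(C₁/C₂) / (t₂ − t₁) = ln(6.11/1.42) / (88.1 − 14.8)
  = 1.459 / 73.30 = 0.01990 h⁻¹
t½ = ln2 / k = 0.693147 / 0.01990 = 34.83 h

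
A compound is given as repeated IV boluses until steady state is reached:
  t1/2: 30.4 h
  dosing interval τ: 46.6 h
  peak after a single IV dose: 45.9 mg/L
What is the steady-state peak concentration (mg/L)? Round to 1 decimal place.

70.1 mg/L

k = ln2 / t½ = 0.693147 / 30.4 = 0.02280 h⁻¹
e^(−kτ) = e^(−0.02280 × 46.6) = 0.3456
Accumulation ratio R = 1 / (1 − e^(−kτ)) = 1 / (1 − 0.3456) = 1.528
Steady-state peak = C₀ × R = 45.9 × 1.528 = 70.14 mg/L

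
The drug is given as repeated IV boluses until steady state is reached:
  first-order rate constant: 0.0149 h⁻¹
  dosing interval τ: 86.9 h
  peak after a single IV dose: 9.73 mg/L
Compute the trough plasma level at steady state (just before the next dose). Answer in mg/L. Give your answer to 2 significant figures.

e^(−kτ) = e^(−0.01490 × 86.9) = 0.2739
Accumulation ratio R = 1 / (1 − e^(−kτ)) = 1 / (1 − 0.2739) = 1.377
Steady-state trough = C₀ × R × e^(−kτ) = 9.73 × 1.377 × 0.2739 = 3.670 mg/L

3.7 mg/L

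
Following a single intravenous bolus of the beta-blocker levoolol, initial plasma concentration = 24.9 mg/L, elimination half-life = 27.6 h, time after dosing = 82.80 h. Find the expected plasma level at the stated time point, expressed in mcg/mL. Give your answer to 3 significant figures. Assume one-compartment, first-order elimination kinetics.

k = ln2 / t½ = 0.693147 / 27.6 = 0.02511 h⁻¹
t / t½ = 82.80 / 27.6 = 3 half-lives
C = C₀ × (1/2)^3 = 24.90 × 0.1250 = 3.113 mg/L
(3.113 mg/L = 3.113 mcg/mL)

3.11 mcg/mL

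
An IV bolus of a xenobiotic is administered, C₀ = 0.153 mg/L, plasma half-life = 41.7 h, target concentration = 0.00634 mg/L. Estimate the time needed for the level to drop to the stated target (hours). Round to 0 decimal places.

192 h

k = ln2 / t½ = 0.693147 / 41.7 = 0.01662 h⁻¹
t = ln(C₀ / C) / k = ln(0.1530 / 0.00634) / 0.01662
  = ln(24.13) / 0.01662 = 3.183 / 0.01662 = 191.5 h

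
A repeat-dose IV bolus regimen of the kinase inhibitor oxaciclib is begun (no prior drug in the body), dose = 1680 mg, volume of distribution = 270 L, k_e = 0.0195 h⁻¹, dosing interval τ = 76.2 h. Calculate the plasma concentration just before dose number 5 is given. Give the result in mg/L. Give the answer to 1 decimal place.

1.8 mg/L

C₀ per dose = Dose / Vd = 1680 / 270 = 6.222 mg/L
Fraction remaining after one interval: r = e^(−kτ) = e^(−0.01950 × 76.2) = 0.2263
Before dose 5, 4 doses have been given (aged 1τ, 2τ, 3τ, 4τ).
C_trough = C₀ × (r + r² + … + r^4) = C₀ × r(1−r^4)/(1−r)
        = 6.222 × 0.2263 × (1 − 0.002623) / (1 − 0.2263) = 1.815 mg/L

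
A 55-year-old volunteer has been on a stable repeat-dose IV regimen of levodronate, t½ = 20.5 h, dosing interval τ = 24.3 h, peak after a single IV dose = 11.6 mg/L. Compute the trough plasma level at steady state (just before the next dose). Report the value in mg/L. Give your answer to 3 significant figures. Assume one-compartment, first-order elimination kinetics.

k = ln2 / t½ = 0.693147 / 20.5 = 0.03381 h⁻¹
e^(−kτ) = e^(−0.03381 × 24.3) = 0.4397
Accumulation ratio R = 1 / (1 − e^(−kτ)) = 1 / (1 − 0.4397) = 1.785
Steady-state trough = C₀ × R × e^(−kτ) = 11.6 × 1.785 × 0.4397 = 9.104 mg/L

9.10 mg/L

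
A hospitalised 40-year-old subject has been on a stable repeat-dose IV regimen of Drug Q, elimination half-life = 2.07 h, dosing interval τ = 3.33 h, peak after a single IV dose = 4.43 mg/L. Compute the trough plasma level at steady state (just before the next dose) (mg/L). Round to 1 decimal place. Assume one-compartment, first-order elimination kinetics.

2.2 mg/L

k = ln2 / t½ = 0.693147 / 2.07 = 0.3349 h⁻¹
e^(−kτ) = e^(−0.3349 × 3.33) = 0.3278
Accumulation ratio R = 1 / (1 − e^(−kτ)) = 1 / (1 − 0.3278) = 1.488
Steady-state trough = C₀ × R × e^(−kτ) = 4.43 × 1.488 × 0.3278 = 2.161 mg/L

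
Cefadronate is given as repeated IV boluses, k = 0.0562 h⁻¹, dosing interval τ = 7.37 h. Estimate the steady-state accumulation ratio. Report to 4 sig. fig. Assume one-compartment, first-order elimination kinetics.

e^(−kτ) = e^(−0.05620 × 7.37) = 0.6609
Accumulation ratio R = 1 / (1 − e^(−kτ)) = 1 / (1 − 0.6609) = 2.949

2.949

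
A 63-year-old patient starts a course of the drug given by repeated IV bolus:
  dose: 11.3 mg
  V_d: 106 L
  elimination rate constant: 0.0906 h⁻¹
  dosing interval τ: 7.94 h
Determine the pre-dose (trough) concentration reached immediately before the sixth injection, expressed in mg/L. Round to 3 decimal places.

C₀ per dose = Dose / Vd = 11.3 / 106 = 0.1066 mg/L
Fraction remaining after one interval: r = e^(−kτ) = e^(−0.09060 × 7.94) = 0.4871
Before dose 6, 5 doses have been given (aged 1τ, 2τ, 3τ, 4τ, 5τ).
C_trough = C₀ × (r + r² + … + r^5) = C₀ × r(1−r^5)/(1−r)
        = 0.1066 × 0.4871 × (1 − 0.02742) / (1 − 0.4871) = 0.09846 mg/L

0.098 mg/L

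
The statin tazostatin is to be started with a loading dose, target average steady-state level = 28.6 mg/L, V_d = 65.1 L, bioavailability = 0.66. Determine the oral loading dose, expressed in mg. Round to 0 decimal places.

LD = Css × Vd / F = 28.6 × 65.1 / 0.66 = 2821 mg

2821 mg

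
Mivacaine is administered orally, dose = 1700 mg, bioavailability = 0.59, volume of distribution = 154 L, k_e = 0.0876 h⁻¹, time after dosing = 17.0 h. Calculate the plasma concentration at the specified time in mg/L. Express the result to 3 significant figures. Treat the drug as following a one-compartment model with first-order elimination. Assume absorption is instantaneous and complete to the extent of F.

1.47 mg/L

Amount reaching circulation = F × Dose = 0.59 × 1700 = 1003 mg
C₀ = F·Dose / Vd = 1003 / 154 = 6.513 mg/L
C = C₀ · e^(−k·t) = 6.513 × e^(−0.08760 × 17.0)
  = 6.513 × 0.2256 = 1.469 mg/L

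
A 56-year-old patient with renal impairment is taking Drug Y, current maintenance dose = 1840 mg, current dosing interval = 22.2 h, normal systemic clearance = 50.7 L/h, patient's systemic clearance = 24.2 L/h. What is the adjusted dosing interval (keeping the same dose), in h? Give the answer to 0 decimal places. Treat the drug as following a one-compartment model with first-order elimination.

To keep the same average steady-state level, dosing rate must scale with clearance.
CL ratio = 24.2 / 50.7 = 0.4773
New interval (same dose) = 22.2 / 0.4773 = 46.51 h

47 h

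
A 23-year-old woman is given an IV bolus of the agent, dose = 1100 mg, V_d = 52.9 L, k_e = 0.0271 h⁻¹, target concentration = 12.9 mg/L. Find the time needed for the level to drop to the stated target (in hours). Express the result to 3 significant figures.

17.6 h

C₀ = Dose / Vd = 1100 / 52.9 = 20.79 mg/L
t = ln(C₀ / C) / k = ln(20.79 / 12.9) / 0.02710
  = ln(1.612) / 0.02710 = 0.4775 / 0.02710 = 17.62 h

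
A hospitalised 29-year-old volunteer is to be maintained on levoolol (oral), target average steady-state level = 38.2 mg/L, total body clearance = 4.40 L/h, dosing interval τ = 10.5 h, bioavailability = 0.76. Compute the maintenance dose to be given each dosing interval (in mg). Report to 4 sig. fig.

At steady state, F × (Dose/τ) = Css × CL.
Dose = Css × CL × τ / F = 38.2 × 4.400 × 10.5 / 0.76 = 2322 mg

2322 mg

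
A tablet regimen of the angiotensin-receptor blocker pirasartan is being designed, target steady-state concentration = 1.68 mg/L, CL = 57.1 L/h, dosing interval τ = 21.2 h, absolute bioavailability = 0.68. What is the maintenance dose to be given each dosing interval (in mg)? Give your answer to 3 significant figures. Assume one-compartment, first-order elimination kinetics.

At steady state, F × (Dose/τ) = Css × CL.
Dose = Css × CL × τ / F = 1.68 × 57.10 × 21.2 / 0.68 = 2991 mg

2990 mg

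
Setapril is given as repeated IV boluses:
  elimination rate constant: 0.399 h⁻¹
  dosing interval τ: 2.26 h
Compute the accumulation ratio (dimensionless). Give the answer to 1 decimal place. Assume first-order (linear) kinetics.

1.7

e^(−kτ) = e^(−0.3990 × 2.26) = 0.4059
Accumulation ratio R = 1 / (1 − e^(−kτ)) = 1 / (1 − 0.4059) = 1.683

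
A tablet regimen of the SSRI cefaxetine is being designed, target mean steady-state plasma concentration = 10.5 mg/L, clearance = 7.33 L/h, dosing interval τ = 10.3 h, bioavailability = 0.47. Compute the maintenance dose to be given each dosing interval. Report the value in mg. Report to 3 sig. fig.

1690 mg

At steady state, F × (Dose/τ) = Css × CL.
Dose = Css × CL × τ / F = 10.5 × 7.330 × 10.3 / 0.47 = 1687 mg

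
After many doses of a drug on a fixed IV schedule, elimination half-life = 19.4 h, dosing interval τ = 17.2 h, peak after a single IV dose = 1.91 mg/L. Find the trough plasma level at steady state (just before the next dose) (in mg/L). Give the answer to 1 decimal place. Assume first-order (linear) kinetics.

2.3 mg/L

k = ln2 / t½ = 0.693147 / 19.4 = 0.03573 h⁻¹
e^(−kτ) = e^(−0.03573 × 17.2) = 0.5409
Accumulation ratio R = 1 / (1 − e^(−kτ)) = 1 / (1 − 0.5409) = 2.178
Steady-state trough = C₀ × R × e^(−kτ) = 1.91 × 2.178 × 0.5409 = 2.250 mg/L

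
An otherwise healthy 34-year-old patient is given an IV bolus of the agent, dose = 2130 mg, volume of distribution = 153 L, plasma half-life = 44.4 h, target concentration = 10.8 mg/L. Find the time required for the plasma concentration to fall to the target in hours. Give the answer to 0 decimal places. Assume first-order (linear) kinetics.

C₀ = Dose / Vd = 2130 / 153 = 13.92 mg/L
k = ln2 / t½ = 0.693147 / 44.4 = 0.01561 h⁻¹
t = ln(C₀ / C) / k = ln(13.92 / 10.8) / 0.01561
  = ln(1.289) / 0.01561 = 0.2539 / 0.01561 = 16.27 h

16 h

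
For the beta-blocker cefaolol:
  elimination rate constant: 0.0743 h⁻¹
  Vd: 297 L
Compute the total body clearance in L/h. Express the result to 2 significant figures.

CL = k × Vd = 0.0743 × 297 = 22.07 L/h

22 L/h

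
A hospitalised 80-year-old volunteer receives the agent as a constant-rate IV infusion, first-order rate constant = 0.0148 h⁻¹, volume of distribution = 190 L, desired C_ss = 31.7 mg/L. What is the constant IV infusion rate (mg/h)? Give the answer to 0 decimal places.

CL = k × Vd = 0.01480 × 190 = 2.812 L/h
At steady state, infusion rate R₀ = Css × CL = 31.7 × 2.812 = 89.14 mg/h

89 mg/h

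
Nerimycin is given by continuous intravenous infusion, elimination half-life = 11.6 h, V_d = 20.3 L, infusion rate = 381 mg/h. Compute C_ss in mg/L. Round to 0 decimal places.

314 mg/L

k = ln2 / t½ = 0.693147 / 11.6 = 0.05975 h⁻¹
CL = k × Vd = 0.05975 × 20.3 = 1.213 L/h
At steady state Css = R₀ / CL = 381 / 1.213 = 314.1 mg/L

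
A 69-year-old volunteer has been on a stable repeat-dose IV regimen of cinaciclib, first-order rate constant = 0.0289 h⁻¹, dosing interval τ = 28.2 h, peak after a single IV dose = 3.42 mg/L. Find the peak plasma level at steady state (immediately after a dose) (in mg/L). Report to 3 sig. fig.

e^(−kτ) = e^(−0.02890 × 28.2) = 0.4426
Accumulation ratio R = 1 / (1 − e^(−kτ)) = 1 / (1 − 0.4426) = 1.794
Steady-state peak = C₀ × R = 3.42 × 1.794 = 6.135 mg/L

6.14 mg/L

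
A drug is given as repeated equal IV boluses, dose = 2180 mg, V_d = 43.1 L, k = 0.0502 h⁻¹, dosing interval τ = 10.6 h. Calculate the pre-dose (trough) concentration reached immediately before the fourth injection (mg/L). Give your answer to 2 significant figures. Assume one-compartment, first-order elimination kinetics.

C₀ per dose = Dose / Vd = 2180 / 43.1 = 50.58 mg/L
Fraction remaining after one interval: r = e^(−kτ) = e^(−0.05020 × 10.6) = 0.5874
Before dose 4, 3 doses have been given (aged 1τ, 2τ, 3τ).
C_trough = C₀ × (r + r² + … + r^3) = C₀ × r(1−r^3)/(1−r)
        = 50.58 × 0.5874 × (1 − 0.2027) / (1 − 0.5874) = 57.41 mg/L

57 mg/L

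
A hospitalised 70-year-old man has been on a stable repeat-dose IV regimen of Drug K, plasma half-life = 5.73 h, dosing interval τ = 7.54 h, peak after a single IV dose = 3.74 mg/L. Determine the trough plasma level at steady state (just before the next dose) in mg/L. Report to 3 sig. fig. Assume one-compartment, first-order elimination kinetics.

2.51 mg/L

k = ln2 / t½ = 0.693147 / 5.73 = 0.1210 h⁻¹
e^(−kτ) = e^(−0.1210 × 7.54) = 0.4016
Accumulation ratio R = 1 / (1 − e^(−kτ)) = 1 / (1 − 0.4016) = 1.671
Steady-state trough = C₀ × R × e^(−kτ) = 3.74 × 1.671 × 0.4016 = 2.510 mg/L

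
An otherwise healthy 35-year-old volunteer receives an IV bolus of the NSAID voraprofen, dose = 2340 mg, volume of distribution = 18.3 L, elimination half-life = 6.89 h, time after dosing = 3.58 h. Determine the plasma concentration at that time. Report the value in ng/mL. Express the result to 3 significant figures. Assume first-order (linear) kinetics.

C₀ = Dose / Vd = 2340 / 18.3 = 127.9 mg/L
k = ln2 / t½ = 0.693147 / 6.89 = 0.1006 h⁻¹
C = C₀ · e^(−k·t) = 127.9 × e^(−0.1006 × 3.58)
  = 127.9 × 0.6976 = 89.22 mg/L
Convert: 89.22 mg/L × 1000 = 89220 ng/mL

89200 ng/mL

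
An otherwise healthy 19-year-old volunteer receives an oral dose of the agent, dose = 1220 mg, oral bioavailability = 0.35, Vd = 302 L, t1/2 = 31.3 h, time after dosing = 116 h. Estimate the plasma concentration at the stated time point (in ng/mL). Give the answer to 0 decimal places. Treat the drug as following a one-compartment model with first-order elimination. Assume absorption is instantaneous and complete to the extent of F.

Amount reaching circulation = F × Dose = 0.35 × 1220 = 427.0 mg
C₀ = F·Dose / Vd = 427.0 / 302 = 1.414 mg/L
k = ln2 / t½ = 0.693147 / 31.3 = 0.02215 h⁻¹
C = C₀ · e^(−k·t) = 1.414 × e^(−0.02215 × 116)
  = 1.414 × 0.07658 = 0.1083 mg/L
Convert: 0.1083 mg/L × 1000 = 108.3 ng/mL

108 ng/mL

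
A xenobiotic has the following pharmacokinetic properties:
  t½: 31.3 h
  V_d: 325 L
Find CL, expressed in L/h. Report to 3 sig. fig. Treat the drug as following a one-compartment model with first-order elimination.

7.20 L/h

k = ln2 / t½ = 0.693147 / 31.3 = 0.02215 h⁻¹
CL = k × Vd = 0.02215 × 325 = 7.199 L/h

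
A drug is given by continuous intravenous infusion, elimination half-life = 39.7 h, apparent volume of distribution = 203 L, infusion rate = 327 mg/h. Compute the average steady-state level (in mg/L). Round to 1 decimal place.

k = ln2 / t½ = 0.693147 / 39.7 = 0.01746 h⁻¹
CL = k × Vd = 0.01746 × 203 = 3.544 L/h
At steady state Css = R₀ / CL = 327 / 3.544 = 92.27 mg/L

92.3 mg/L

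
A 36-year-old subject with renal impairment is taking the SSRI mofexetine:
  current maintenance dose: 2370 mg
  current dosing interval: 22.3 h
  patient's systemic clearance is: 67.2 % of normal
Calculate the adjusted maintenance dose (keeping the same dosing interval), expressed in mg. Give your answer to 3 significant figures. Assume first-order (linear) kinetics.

To keep the same average steady-state level, dosing rate must scale with clearance.
CL ratio = 67.2 / 100 = 0.6720
New dose (same interval) = 2370 × 0.6720 = 1593 mg

1590 mg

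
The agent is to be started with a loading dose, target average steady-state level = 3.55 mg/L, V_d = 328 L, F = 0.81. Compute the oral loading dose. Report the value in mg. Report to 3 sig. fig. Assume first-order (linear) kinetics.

1440 mg

LD = Css × Vd / F = 3.55 × 328 / 0.81 = 1438 mg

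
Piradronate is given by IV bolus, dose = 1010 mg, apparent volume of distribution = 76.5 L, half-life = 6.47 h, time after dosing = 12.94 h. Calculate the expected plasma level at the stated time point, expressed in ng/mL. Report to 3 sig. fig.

C₀ = Dose / Vd = 1010 / 76.5 = 13.20 mg/L
k = ln2 / t½ = 0.693147 / 6.47 = 0.1071 h⁻¹
t / t½ = 12.94 / 6.47 = 2 half-lives
C = C₀ × (1/2)^2 = 13.20 × 0.2500 = 3.300 mg/L
Convert: 3.300 mg/L × 1000 = 3300 ng/mL

3300 ng/mL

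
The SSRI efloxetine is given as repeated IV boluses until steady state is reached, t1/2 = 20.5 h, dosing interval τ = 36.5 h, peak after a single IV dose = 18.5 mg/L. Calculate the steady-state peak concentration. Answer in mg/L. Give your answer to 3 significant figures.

k = ln2 / t½ = 0.693147 / 20.5 = 0.03381 h⁻¹
e^(−kτ) = e^(−0.03381 × 36.5) = 0.2911
Accumulation ratio R = 1 / (1 − e^(−kτ)) = 1 / (1 − 0.2911) = 1.411
Steady-state peak = C₀ × R = 18.5 × 1.411 = 26.10 mg/L

26.1 mg/L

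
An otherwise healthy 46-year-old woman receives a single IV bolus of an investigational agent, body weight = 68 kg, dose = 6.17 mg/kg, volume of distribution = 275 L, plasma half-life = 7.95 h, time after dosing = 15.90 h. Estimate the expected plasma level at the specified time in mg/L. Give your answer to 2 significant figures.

Total dose = 6.17 × 68 = 419.6 mg
C₀ = Dose / Vd = 419.6 / 275 = 1.526 mg/L
k = ln2 / t½ = 0.693147 / 7.95 = 0.08719 h⁻¹
t / t½ = 15.90 / 7.95 = 2 half-lives
C = C₀ × (1/2)^2 = 1.526 × 0.2500 = 0.3815 mg/L

0.38 mg/L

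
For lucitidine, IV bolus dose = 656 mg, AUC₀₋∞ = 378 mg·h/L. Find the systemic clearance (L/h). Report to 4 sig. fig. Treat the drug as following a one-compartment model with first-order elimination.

CL = Dose / AUC = 656 / 378 = 1.735 L/h

1.735 L/h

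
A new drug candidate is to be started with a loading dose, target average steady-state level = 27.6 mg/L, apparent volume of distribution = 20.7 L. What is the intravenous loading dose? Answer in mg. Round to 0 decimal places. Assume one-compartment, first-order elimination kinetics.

LD = Css × Vd = 27.6 × 20.7 = 571.3 mg

571 mg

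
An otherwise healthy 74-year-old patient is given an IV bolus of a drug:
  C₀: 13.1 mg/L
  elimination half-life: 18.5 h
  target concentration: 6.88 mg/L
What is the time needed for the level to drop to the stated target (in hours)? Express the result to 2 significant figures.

k = ln2 / t½ = 0.693147 / 18.5 = 0.03747 h⁻¹
t = ln(C₀ / C) / k = ln(13.10 / 6.88) / 0.03747
  = ln(1.904) / 0.03747 = 0.6440 / 0.03747 = 17.19 h

17 h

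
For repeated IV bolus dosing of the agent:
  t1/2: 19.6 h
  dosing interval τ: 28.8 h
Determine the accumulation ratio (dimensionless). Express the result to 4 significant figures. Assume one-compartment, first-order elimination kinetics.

k = ln2 / t½ = 0.693147 / 19.6 = 0.03536 h⁻¹
e^(−kτ) = e^(−0.03536 × 28.8) = 0.3612
Accumulation ratio R = 1 / (1 − e^(−kτ)) = 1 / (1 − 0.3612) = 1.565

1.565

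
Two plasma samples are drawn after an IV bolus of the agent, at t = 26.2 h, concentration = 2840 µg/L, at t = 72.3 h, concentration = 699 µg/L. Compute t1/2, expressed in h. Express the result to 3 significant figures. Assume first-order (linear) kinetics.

22.8 h

k = ln(C₁/C₂) / (t₂ − t₁) = ln(2840/699) / (72.3 − 26.2)
  = 1.402 / 46.10 = 0.03041 h⁻¹
t½ = ln2 / k = 0.693147 / 0.03041 = 22.79 h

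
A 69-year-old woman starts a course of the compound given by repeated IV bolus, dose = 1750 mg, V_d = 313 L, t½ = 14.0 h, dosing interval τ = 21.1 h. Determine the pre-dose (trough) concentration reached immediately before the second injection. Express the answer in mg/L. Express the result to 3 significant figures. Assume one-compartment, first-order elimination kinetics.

C₀ per dose = Dose / Vd = 1750 / 313 = 5.591 mg/L
k = ln2 / t½ = 0.693147 / 14.0 = 0.04951 h⁻¹
Fraction remaining after one interval: r = e^(−kτ) = e^(−0.04951 × 21.1) = 0.3518
Before dose 2, 1 dose has been given (aged 1τ).
C_trough = C₀ × r = 5.591 × 0.3518 = 1.967 mg/L

1.97 mg/L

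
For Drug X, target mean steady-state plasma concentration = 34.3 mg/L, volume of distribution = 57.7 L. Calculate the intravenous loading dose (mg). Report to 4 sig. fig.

1979 mg

LD = Css × Vd = 34.3 × 57.7 = 1979 mg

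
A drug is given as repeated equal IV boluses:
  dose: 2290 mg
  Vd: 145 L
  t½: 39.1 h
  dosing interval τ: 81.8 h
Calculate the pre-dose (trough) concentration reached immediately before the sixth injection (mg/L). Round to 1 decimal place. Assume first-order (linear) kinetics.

4.8 mg/L

C₀ per dose = Dose / Vd = 2290 / 145 = 15.79 mg/L
k = ln2 / t½ = 0.693147 / 39.1 = 0.01773 h⁻¹
Fraction remaining after one interval: r = e^(−kτ) = e^(−0.01773 × 81.8) = 0.2345
Before dose 6, 5 doses have been given (aged 1τ, 2τ, 3τ, 4τ, 5τ).
C_trough = C₀ × (r + r² + … + r^5) = C₀ × r(1−r^5)/(1−r)
        = 15.79 × 0.2345 × (1 − 0.0007091) / (1 − 0.2345) = 4.834 mg/L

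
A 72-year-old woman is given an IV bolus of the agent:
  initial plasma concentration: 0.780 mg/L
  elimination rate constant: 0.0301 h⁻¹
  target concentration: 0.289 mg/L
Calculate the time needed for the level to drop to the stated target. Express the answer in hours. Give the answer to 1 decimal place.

t = ln(C₀ / C) / k = ln(0.7800 / 0.289) / 0.03010
  = ln(2.699) / 0.03010 = 0.9929 / 0.03010 = 32.99 h

33.0 h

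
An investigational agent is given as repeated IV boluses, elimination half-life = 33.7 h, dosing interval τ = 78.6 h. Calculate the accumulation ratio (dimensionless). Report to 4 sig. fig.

k = ln2 / t½ = 0.693147 / 33.7 = 0.02057 h⁻¹
e^(−kτ) = e^(−0.02057 × 78.6) = 0.1985
Accumulation ratio R = 1 / (1 − e^(−kτ)) = 1 / (1 − 0.1985) = 1.248

1.248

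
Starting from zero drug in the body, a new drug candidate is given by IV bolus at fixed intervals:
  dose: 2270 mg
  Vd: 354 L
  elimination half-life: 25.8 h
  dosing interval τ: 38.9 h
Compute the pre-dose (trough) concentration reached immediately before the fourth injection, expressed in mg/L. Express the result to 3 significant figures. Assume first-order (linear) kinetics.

C₀ per dose = Dose / Vd = 2270 / 354 = 6.412 mg/L
k = ln2 / t½ = 0.693147 / 25.8 = 0.02687 h⁻¹
Fraction remaining after one interval: r = e^(−kτ) = e^(−0.02687 × 38.9) = 0.3516
Before dose 4, 3 doses have been given (aged 1τ, 2τ, 3τ).
C_trough = C₀ × (r + r² + … + r^3) = C₀ × r(1−r^3)/(1−r)
        = 6.412 × 0.3516 × (1 − 0.04347) / (1 − 0.3516) = 3.326 mg/L

3.33 mg/L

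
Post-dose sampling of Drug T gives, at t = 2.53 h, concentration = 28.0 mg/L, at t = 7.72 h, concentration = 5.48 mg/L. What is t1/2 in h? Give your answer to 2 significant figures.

k = ln(C₁/C₂) / (t₂ − t₁) = ln(28.0/5.48) / (7.72 − 2.53)
  = 1.631 / 5.190 = 0.3143 h⁻¹
t½ = ln2 / k = 0.693147 / 0.3143 = 2.205 h

2.2 h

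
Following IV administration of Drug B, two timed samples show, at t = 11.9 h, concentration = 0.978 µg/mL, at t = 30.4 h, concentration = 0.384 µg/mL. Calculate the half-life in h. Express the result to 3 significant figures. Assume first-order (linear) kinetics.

k = ln(C₁/C₂) / (t₂ − t₁) = ln(0.978/0.384) / (30.4 − 11.9)
  = 0.9349 / 18.50 = 0.05054 h⁻¹
t½ = ln2 / k = 0.693147 / 0.05054 = 13.71 h

13.7 h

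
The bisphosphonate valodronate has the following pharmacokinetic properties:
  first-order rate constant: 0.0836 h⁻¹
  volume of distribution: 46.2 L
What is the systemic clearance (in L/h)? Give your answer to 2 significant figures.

3.9 L/h

CL = k × Vd = 0.0836 × 46.2 = 3.862 L/h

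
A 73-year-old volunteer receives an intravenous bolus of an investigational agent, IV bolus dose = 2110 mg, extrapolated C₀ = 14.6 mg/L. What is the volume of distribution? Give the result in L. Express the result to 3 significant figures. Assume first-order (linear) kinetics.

145 L

Vd = Dose / C₀ = 2110 / 14.6 = 144.5 L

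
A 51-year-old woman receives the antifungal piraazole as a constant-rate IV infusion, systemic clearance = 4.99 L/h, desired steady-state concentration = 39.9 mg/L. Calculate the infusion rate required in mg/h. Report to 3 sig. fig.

199 mg/h

At steady state, infusion rate R₀ = Css × CL = 39.9 × 4.990 = 199.1 mg/h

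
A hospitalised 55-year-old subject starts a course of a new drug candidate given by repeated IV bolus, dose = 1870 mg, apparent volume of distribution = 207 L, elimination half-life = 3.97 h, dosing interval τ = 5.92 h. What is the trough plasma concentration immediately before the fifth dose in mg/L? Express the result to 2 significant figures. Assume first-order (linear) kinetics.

4.9 mg/L

C₀ per dose = Dose / Vd = 1870 / 207 = 9.034 mg/L
k = ln2 / t½ = 0.693147 / 3.97 = 0.1746 h⁻¹
Fraction remaining after one interval: r = e^(−kτ) = e^(−0.1746 × 5.92) = 0.3557
Before dose 5, 4 doses have been given (aged 1τ, 2τ, 3τ, 4τ).
C_trough = C₀ × (r + r² + … + r^4) = C₀ × r(1−r^4)/(1−r)
        = 9.034 × 0.3557 × (1 − 0.01601) / (1 − 0.3557) = 4.908 mg/L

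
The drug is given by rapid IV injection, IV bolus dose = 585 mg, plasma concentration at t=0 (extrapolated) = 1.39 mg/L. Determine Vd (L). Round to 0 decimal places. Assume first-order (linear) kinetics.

421 L

Vd = Dose / C₀ = 585.0 / 1.39 = 420.9 L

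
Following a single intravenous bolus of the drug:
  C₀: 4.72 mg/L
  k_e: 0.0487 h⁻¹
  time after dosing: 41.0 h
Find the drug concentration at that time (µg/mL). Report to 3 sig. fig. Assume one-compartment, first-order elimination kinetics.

C = C₀ · e^(−k·t) = 4.720 × e^(−0.04870 × 41.0)
  = 4.720 × 0.1358 = 0.6410 mg/L
(0.6410 mg/L = 0.6410 µg/mL)

0.641 µg/mL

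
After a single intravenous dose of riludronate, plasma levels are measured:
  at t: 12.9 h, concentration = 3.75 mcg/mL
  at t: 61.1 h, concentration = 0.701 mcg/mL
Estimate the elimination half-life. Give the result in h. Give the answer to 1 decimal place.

19.9 h

k = ln(C₁/C₂) / (t₂ − t₁) = ln(3.75/0.701) / (61.1 − 12.9)
  = 1.677 / 48.20 = 0.03479 h⁻¹
t½ = ln2 / k = 0.693147 / 0.03479 = 19.92 h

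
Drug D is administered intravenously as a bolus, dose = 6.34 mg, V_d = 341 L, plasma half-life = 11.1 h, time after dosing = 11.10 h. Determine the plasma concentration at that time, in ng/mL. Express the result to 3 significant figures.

C₀ = Dose / Vd = 6.340 / 341 = 0.01859 mg/L
k = ln2 / t½ = 0.693147 / 11.1 = 0.06245 h⁻¹
t / t½ = 11.10 / 11.1 = 1 half-lives
C = C₀ × (1/2)^1 = 0.01859 × 0.5000 = 0.009295 mg/L
Convert: 0.009295 mg/L × 1000 = 9.295 ng/mL

9.30 ng/mL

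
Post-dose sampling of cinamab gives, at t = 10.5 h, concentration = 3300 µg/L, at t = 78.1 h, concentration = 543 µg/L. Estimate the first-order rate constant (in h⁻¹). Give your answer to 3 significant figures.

k = ln(C₁/C₂) / (t₂ − t₁) = ln(3300/543) / (78.1 − 10.5)
  = 1.805 / 67.60 = 0.02670 h⁻¹

0.0267 h⁻¹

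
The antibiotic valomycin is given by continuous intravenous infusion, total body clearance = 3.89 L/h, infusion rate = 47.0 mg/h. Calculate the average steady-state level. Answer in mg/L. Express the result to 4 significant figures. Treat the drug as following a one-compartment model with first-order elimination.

12.08 mg/L

At steady state Css = R₀ / CL = 47.0 / 3.890 = 12.08 mg/L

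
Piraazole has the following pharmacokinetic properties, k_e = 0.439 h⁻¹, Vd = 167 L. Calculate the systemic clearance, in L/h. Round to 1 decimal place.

73.3 L/h

CL = k × Vd = 0.439 × 167 = 73.31 L/h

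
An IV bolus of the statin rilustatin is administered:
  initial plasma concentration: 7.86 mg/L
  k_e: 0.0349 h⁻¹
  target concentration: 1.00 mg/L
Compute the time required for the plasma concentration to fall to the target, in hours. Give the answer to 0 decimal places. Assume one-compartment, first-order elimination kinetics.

t = ln(C₀ / C) / k = ln(7.860 / 1.00) / 0.03490
  = ln(7.860) / 0.03490 = 2.062 / 0.03490 = 59.08 h

59 h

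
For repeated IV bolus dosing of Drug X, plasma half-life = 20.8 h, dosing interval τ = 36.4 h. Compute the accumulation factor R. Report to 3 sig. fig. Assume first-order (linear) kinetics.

1.42

k = ln2 / t½ = 0.693147 / 20.8 = 0.03332 h⁻¹
e^(−kτ) = e^(−0.03332 × 36.4) = 0.2973
Accumulation ratio R = 1 / (1 − e^(−kτ)) = 1 / (1 − 0.2973) = 1.423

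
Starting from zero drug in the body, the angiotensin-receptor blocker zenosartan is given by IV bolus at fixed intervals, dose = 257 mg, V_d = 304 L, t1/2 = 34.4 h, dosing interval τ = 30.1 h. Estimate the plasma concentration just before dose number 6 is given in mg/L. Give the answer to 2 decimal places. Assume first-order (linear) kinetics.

0.96 mg/L

C₀ per dose = Dose / Vd = 257 / 304 = 0.8454 mg/L
k = ln2 / t½ = 0.693147 / 34.4 = 0.02015 h⁻¹
Fraction remaining after one interval: r = e^(−kτ) = e^(−0.02015 × 30.1) = 0.5452
Before dose 6, 5 doses have been given (aged 1τ, 2τ, 3τ, 4τ, 5τ).
C_trough = C₀ × (r + r² + … + r^5) = C₀ × r(1−r^5)/(1−r)
        = 0.8454 × 0.5452 × (1 − 0.04817) / (1 − 0.5452) = 0.9646 mg/L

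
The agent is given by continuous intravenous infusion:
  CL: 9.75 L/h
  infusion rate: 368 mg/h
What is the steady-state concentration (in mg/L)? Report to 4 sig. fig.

At steady state Css = R₀ / CL = 368 / 9.750 = 37.74 mg/L

37.74 mg/L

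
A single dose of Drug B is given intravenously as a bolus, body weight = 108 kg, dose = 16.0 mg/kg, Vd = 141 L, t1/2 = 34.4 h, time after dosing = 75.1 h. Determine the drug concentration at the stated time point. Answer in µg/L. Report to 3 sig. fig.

2700 µg/L

Total dose = 16.0 × 108 = 1728 mg
C₀ = Dose / Vd = 1728 / 141 = 12.26 mg/L
k = ln2 / t½ = 0.693147 / 34.4 = 0.02015 h⁻¹
C = C₀ · e^(−k·t) = 12.26 × e^(−0.02015 × 75.1)
  = 12.26 × 0.2202 = 2.700 mg/L
Convert: 2.700 mg/L × 1000 = 2700 µg/L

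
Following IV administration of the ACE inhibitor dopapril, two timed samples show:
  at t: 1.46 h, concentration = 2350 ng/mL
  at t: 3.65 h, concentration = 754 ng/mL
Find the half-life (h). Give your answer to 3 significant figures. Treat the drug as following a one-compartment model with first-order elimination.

1.34 h

k = ln(C₁/C₂) / (t₂ − t₁) = ln(2350/754) / (3.65 − 1.46)
  = 1.137 / 2.190 = 0.5192 h⁻¹
t½ = ln2 / k = 0.693147 / 0.5192 = 1.335 h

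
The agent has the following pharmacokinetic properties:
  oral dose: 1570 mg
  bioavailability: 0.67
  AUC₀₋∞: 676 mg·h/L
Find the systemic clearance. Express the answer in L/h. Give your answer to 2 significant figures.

CL = F·Dose / AUC = 0.67 × 1570 / 676 = 1.556 L/h

1.6 L/h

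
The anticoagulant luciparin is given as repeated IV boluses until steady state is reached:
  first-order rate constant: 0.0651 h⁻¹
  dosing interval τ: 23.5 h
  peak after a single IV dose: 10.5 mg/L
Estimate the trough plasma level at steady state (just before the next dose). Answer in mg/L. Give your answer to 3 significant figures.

e^(−kτ) = e^(−0.06510 × 23.5) = 0.2166
Accumulation ratio R = 1 / (1 − e^(−kτ)) = 1 / (1 − 0.2166) = 1.276
Steady-state trough = C₀ × R × e^(−kτ) = 10.5 × 1.276 × 0.2166 = 2.902 mg/L

2.90 mg/L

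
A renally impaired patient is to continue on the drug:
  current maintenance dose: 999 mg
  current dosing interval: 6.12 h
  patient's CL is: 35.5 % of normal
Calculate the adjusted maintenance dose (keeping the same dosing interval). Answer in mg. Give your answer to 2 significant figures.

350 mg

To keep the same average steady-state level, dosing rate must scale with clearance.
CL ratio = 35.5 / 100 = 0.3550
New dose (same interval) = 999 × 0.3550 = 354.6 mg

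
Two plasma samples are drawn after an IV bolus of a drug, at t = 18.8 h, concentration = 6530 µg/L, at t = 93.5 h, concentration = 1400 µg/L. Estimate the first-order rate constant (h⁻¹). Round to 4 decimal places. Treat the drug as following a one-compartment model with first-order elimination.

0.0206 h⁻¹

k = ln(C₁/C₂) / (t₂ − t₁) = ln(6530/1400) / (93.5 − 18.8)
  = 1.540 / 74.70 = 0.02062 h⁻¹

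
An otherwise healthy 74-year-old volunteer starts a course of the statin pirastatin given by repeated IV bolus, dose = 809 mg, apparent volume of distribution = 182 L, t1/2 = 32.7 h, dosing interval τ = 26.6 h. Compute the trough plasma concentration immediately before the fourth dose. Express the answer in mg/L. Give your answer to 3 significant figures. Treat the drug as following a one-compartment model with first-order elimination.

C₀ per dose = Dose / Vd = 809 / 182 = 4.445 mg/L
k = ln2 / t½ = 0.693147 / 32.7 = 0.02120 h⁻¹
Fraction remaining after one interval: r = e^(−kτ) = e^(−0.02120 × 26.6) = 0.5690
Before dose 4, 3 doses have been given (aged 1τ, 2τ, 3τ).
C_trough = C₀ × (r + r² + … + r^3) = C₀ × r(1−r^3)/(1−r)
        = 4.445 × 0.5690 × (1 − 0.1842) / (1 − 0.5690) = 4.787 mg/L

4.79 mg/L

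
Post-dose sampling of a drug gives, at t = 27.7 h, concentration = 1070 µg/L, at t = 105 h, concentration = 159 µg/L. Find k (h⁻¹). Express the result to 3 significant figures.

k = ln(C₁/C₂) / (t₂ − t₁) = ln(1070/159) / (105 − 27.7)
  = 1.907 / 77.30 = 0.02467 h⁻¹

0.0247 h⁻¹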